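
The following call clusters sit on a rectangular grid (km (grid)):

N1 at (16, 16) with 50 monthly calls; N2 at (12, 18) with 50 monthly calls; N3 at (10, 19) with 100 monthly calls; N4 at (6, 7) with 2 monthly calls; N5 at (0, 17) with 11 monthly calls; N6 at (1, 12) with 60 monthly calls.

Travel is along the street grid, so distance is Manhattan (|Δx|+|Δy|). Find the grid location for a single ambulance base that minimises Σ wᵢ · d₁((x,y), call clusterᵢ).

(10, 18)

Manhattan distance separates: Σwᵢ(|x−xᵢ|+|y−yᵢ|) = Σwᵢ|x−xᵢ| + Σwᵢ|y−yᵢ|, so x and y are optimised independently as 1-D weighted medians.
Total weight W = 273; half = 136.5.
x-coordinate, sorted with cumulative weight:
  x=0 (N5, w=11) cum 11
  x=1 (N6, w=60) cum 71
  x=6 (N4, w=2) cum 73
  x=10 (N3, w=100) cum 173  ← median
  x=12 (N2, w=50) cum 223
  x=16 (N1, w=50) cum 273
⇒ x* = 10
y-coordinate, sorted with cumulative weight:
  y=7 (N4, w=2) cum 2
  y=12 (N6, w=60) cum 62
  y=16 (N1, w=50) cum 112
  y=17 (N5, w=11) cum 123
  y=18 (N2, w=50) cum 173  ← median
  y=19 (N3, w=100) cum 273
⇒ y* = 18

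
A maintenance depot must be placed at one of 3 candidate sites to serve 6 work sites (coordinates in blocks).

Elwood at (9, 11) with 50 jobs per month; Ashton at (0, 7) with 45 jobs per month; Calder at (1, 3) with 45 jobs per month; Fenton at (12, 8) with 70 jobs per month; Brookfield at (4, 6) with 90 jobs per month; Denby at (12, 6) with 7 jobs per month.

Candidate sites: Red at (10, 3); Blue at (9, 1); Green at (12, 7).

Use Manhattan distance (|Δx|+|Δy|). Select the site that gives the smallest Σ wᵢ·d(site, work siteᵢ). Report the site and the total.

Green, total 2452 blocks

Total weighted distance at each candidate:
  Red (10, 3): total = 2820
  Blue (9, 1): total = 3281
  Green (12, 7): total = 2452
Minimum is at Green with total 2452 blocks.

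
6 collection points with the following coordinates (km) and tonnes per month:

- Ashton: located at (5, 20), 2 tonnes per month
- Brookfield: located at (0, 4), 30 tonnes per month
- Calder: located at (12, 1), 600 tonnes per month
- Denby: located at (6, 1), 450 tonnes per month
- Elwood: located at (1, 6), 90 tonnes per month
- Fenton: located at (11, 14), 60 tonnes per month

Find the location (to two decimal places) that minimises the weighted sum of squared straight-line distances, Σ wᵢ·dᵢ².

(8.65, 2.10)

The minimiser of Σwᵢ‖p−pᵢ‖² is the weighted centroid p* = (Σwᵢpᵢ)/(Σwᵢ).
Σwᵢ = 1232.
Σwᵢxᵢ = 2·5 + 30·0 + 600·12 + 450·6 + 90·1 + 60·11 = 10660.
Σwᵢyᵢ = 2·20 + 30·4 + 600·1 + 450·1 + 90·6 + 60·14 = 2590.
x* = 10660/1232 = 8.65, y* = 2590/1232 = 2.10.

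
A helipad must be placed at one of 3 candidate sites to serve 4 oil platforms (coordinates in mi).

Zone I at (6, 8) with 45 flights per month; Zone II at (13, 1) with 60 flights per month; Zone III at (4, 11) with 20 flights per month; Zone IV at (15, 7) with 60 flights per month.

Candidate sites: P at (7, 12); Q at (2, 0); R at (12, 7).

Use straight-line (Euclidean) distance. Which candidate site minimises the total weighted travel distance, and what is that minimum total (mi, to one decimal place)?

Total weighted distance at each candidate:
  P (7, 12): total = 1566.6
  Q (2, 0): total = 2174.7
  R (12, 7): total = 997.6
Minimum is at R with total 997.6 mi.

R, total 997.6 mi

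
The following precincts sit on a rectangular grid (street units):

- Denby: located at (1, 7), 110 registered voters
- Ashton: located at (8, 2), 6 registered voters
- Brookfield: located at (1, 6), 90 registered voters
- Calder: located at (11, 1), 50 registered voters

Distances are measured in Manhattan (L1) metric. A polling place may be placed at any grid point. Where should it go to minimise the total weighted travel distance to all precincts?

Manhattan distance separates: Σwᵢ(|x−xᵢ|+|y−yᵢ|) = Σwᵢ|x−xᵢ| + Σwᵢ|y−yᵢ|, so x and y are optimised independently as 1-D weighted medians.
Total weight W = 256; half = 128.
x-coordinate, sorted with cumulative weight:
  x=1 (Denby, w=110) cum 110
  x=1 (Brookfield, w=90) cum 200  ← median
  x=8 (Ashton, w=6) cum 206
  x=11 (Calder, w=50) cum 256
⇒ x* = 1
y-coordinate, sorted with cumulative weight:
  y=1 (Calder, w=50) cum 50
  y=2 (Ashton, w=6) cum 56
  y=6 (Brookfield, w=90) cum 146  ← median
  y=7 (Denby, w=110) cum 256
⇒ y* = 6

(1, 6)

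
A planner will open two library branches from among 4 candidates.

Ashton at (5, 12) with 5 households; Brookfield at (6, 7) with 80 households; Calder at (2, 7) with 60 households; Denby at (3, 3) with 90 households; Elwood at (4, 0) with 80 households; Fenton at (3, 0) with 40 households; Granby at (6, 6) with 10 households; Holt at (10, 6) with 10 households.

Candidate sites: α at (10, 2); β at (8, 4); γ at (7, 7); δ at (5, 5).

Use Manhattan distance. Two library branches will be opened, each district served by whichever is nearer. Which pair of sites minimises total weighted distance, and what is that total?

Evaluate every pair (each demand assigned to the nearer of the two):
  {γ, δ}: total = 1595
  {α, δ}: total = 1755
  {β, δ}: total = 1755
  {β, γ}: total = 2015
  {α, γ}: total = 2195
  {α, β}: total = 2615
Best pair: {γ, δ} with total 1595.

{γ, δ}, total 1595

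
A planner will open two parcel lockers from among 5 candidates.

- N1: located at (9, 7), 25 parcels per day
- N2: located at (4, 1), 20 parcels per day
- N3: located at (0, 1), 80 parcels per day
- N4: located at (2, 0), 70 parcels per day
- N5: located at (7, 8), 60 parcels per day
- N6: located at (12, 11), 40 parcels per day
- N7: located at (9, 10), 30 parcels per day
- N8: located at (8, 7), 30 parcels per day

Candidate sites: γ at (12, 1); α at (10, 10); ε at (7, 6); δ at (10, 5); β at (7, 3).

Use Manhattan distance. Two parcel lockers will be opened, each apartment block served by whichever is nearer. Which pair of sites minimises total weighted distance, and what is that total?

{α, β}, total 2080

Evaluate every pair (each demand assigned to the nearer of the two):
  {α, β}: total = 2080
  {ε, β}: total = 2215
  {α, ε}: total = 2295
  {δ, β}: total = 2375
  {γ, α}: total = 2590
  {ε, δ}: total = 2645
  {γ, β}: total = 2650
  {γ, ε}: total = 2725
  {α, δ}: total = 2875
  {γ, δ}: total = 2945
Best pair: {α, β} with total 2080.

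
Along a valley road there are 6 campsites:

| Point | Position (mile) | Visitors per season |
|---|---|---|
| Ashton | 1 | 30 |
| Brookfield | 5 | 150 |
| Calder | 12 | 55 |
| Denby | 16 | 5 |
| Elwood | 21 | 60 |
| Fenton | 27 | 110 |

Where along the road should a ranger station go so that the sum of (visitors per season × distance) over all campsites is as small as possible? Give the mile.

x = 12

For a sum of weighted absolute distances on a line, the optimum is the weighted median (not the mean). Total weight W = 410; half-weight = 205.
Sort by position and accumulate weight:
  mile 1 (Ashton, w=30) → cum 30
  mile 5 (Brookfield, w=150) → cum 180
  mile 12 (Calder, w=55) → cum 235  ≥ 205 → median here
  mile 16 (Denby, w=5) → cum 240
  mile 21 (Elwood, w=60) → cum 300
  mile 27 (Fenton, w=110) → cum 410
Optimal location: mile 12.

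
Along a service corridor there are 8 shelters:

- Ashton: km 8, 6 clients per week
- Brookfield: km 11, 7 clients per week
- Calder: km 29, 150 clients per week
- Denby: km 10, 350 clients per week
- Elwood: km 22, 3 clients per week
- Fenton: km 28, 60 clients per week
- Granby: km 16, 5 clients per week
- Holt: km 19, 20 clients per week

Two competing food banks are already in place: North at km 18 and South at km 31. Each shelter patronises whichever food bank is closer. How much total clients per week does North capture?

The indifferent point is the midpoint (18+31)/2 = 24.5; shelters left of it (closer to North at 18) go to North, those right go to South.
  Ashton at 8 (w=6) → North
  Denby at 10 (w=350) → North
  Brookfield at 11 (w=7) → North
  Granby at 16 (w=5) → North
  Holt at 19 (w=20) → North
  Elwood at 22 (w=3) → North
  Fenton at 28 (w=60) → South
  Calder at 29 (w=150) → South
North captures 391; South captures 210.

391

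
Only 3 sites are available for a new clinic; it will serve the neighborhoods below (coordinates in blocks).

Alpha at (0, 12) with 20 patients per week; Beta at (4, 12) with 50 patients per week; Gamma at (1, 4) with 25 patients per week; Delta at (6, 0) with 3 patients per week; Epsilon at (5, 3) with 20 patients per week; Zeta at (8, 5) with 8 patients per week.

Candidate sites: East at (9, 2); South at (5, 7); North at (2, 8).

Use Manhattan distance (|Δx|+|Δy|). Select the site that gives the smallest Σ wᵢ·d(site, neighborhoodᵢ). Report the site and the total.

North, total 813 blocks

Total weighted distance at each candidate:
  East (9, 2): total = 1527
  South (5, 7): total = 819
  North (2, 8): total = 813
Minimum is at North with total 813 blocks.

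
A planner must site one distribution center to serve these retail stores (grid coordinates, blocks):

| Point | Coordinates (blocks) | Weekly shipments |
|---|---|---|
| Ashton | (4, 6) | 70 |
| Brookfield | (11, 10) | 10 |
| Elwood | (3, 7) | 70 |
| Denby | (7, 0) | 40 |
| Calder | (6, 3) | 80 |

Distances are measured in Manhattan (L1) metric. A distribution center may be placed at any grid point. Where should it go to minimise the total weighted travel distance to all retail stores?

(4, 6)

Manhattan distance separates: Σwᵢ(|x−xᵢ|+|y−yᵢ|) = Σwᵢ|x−xᵢ| + Σwᵢ|y−yᵢ|, so x and y are optimised independently as 1-D weighted medians.
Total weight W = 270; half = 135.
x-coordinate, sorted with cumulative weight:
  x=3 (Elwood, w=70) cum 70
  x=4 (Ashton, w=70) cum 140  ← median
  x=6 (Calder, w=80) cum 220
  x=7 (Denby, w=40) cum 260
  x=11 (Brookfield, w=10) cum 270
⇒ x* = 4
y-coordinate, sorted with cumulative weight:
  y=0 (Denby, w=40) cum 40
  y=3 (Calder, w=80) cum 120
  y=6 (Ashton, w=70) cum 190  ← median
  y=7 (Elwood, w=70) cum 260
  y=10 (Brookfield, w=10) cum 270
⇒ y* = 6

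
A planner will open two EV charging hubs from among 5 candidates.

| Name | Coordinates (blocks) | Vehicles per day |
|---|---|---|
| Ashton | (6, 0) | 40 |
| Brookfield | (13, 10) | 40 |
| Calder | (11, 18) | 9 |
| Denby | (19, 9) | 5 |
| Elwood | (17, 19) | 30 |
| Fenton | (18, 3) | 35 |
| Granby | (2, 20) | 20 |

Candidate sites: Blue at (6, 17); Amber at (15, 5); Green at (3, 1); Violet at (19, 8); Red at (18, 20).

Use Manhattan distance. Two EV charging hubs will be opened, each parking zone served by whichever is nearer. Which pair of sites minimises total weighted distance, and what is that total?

{Amber, Red}, total 1516

Evaluate every pair (each demand assigned to the nearer of the two):
  {Amber, Red}: total = 1516
  {Blue, Amber}: total = 1639
  {Green, Violet}: total = 1647
  {Amber, Green}: total = 1688
  {Blue, Violet}: total = 1799
  {Violet, Red}: total = 1836
  {Green, Red}: total = 1876
  {Blue, Green}: total = 2004
  {Amber, Violet}: total = 2123
  {Blue, Red}: total = 2149
Best pair: {Amber, Red} with total 1516.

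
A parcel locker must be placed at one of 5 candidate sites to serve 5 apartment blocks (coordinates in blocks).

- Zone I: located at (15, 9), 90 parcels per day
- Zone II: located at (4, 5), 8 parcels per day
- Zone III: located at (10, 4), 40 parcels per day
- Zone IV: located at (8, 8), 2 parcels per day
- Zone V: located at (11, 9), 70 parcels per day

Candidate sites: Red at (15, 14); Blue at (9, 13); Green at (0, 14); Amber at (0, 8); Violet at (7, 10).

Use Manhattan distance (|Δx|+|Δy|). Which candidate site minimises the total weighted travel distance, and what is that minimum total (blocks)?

Violet, total 1590 blocks

Total weighted distance at each candidate:
  Red (15, 14): total = 1866
  Blue (9, 13): total = 1836
  Green (0, 14): total = 3852
  Amber (0, 8): total = 2912
  Violet (7, 10): total = 1590
Minimum is at Violet with total 1590 blocks.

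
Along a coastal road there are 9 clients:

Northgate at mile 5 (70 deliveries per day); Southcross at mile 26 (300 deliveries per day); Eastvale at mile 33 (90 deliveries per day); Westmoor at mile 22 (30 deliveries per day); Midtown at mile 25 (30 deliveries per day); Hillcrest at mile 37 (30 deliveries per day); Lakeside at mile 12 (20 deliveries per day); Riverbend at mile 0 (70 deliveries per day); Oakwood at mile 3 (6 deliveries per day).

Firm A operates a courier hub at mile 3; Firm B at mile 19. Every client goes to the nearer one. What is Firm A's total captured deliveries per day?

146

The indifferent point is the midpoint (3+19)/2 = 11; clients left of it (closer to Firm A at 3) go to Firm A, those right go to Firm B.
  Riverbend at 0 (w=70) → Firm A
  Oakwood at 3 (w=6) → Firm A
  Northgate at 5 (w=70) → Firm A
  Lakeside at 12 (w=20) → Firm B
  Westmoor at 22 (w=30) → Firm B
  Midtown at 25 (w=30) → Firm B
  Southcross at 26 (w=300) → Firm B
  Eastvale at 33 (w=90) → Firm B
  Hillcrest at 37 (w=30) → Firm B
Firm A captures 146; Firm B captures 500.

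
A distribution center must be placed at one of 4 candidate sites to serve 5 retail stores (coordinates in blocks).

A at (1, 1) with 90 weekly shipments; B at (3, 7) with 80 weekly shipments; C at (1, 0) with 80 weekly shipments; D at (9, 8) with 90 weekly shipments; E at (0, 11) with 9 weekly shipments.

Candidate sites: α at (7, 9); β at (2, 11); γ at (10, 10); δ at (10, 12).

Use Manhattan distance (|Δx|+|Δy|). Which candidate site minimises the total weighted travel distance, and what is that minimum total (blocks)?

Total weighted distance at each candidate:
  α (7, 9): total = 3291
  β (2, 11): total = 3268
  γ (10, 10): total = 4309
  δ (10, 12): total = 4989
Minimum is at β with total 3268 blocks.

β, total 3268 blocks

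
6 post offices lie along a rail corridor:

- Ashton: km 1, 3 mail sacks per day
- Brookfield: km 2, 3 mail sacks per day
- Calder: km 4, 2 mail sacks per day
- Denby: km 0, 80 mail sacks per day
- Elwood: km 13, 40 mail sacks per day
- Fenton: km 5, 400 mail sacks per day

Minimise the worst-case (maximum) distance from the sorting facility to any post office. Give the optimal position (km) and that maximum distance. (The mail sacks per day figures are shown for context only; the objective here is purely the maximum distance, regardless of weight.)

The 1-center on a line is the midpoint of the two extreme points: leftmost at 0, rightmost at 13.
Optimal location = (0 + 13)/2 = 6.5; maximum distance = (13 − 0)/2 = 6.5.

location 6.5, max distance 6.5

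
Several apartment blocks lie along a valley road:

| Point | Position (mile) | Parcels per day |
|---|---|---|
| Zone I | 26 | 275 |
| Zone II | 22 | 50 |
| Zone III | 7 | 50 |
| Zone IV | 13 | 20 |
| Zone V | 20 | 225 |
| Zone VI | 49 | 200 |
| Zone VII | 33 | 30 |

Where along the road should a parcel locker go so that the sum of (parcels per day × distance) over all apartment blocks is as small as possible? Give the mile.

For a sum of weighted absolute distances on a line, the optimum is the weighted median (not the mean). Total weight W = 850; half-weight = 425.
Sort by position and accumulate weight:
  mile 7 (Zone III, w=50) → cum 50
  mile 13 (Zone IV, w=20) → cum 70
  mile 20 (Zone V, w=225) → cum 295
  mile 22 (Zone II, w=50) → cum 345
  mile 26 (Zone I, w=275) → cum 620  ≥ 425 → median here
  mile 33 (Zone VII, w=30) → cum 650
  mile 49 (Zone VI, w=200) → cum 850
Optimal location: mile 26.

x = 26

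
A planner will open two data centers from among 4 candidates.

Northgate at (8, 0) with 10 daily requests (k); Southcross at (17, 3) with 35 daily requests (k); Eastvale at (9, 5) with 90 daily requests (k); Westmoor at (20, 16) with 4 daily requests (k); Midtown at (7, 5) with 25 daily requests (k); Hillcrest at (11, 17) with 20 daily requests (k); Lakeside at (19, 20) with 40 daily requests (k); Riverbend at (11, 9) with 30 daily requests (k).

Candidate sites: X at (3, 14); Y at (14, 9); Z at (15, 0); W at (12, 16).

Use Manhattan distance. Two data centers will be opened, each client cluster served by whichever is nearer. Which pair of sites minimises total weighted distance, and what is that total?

Evaluate every pair (each demand assigned to the nearer of the two):
  {Y, W}: total = 2152
  {Z, W}: total = 2312
  {Y, Z}: total = 2332
  {X, Y}: total = 2552
  {X, Z}: total = 3126
  {X, W}: total = 3157
Best pair: {Y, W} with total 2152.

{Y, W}, total 2152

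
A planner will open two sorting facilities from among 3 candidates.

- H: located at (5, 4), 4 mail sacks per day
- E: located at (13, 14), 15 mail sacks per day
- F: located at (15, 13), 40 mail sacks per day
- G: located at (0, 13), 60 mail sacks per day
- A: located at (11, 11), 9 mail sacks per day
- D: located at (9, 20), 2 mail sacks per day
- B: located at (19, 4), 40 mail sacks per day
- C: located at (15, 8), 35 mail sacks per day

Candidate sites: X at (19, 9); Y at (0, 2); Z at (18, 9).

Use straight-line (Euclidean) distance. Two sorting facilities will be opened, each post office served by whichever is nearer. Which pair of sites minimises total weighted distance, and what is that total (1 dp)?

Evaluate every pair (each demand assigned to the nearer of the two):
  {Y, Z}: total = 1396.2
  {X, Y}: total = 1473.2
  {X, Z}: total = 1872.8
Best pair: {Y, Z} with total 1396.2.

{Y, Z}, total 1396.2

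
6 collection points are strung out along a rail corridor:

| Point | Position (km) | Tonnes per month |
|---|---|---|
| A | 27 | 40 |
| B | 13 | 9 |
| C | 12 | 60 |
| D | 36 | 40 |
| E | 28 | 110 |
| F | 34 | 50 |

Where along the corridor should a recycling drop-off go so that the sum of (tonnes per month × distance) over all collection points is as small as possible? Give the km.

For a sum of weighted absolute distances on a line, the optimum is the weighted median (not the mean). Total weight W = 309; half-weight = 154.5.
Sort by position and accumulate weight:
  km 12 (C, w=60) → cum 60
  km 13 (B, w=9) → cum 69
  km 27 (A, w=40) → cum 109
  km 28 (E, w=110) → cum 219  ≥ 154.5 → median here
  km 34 (F, w=50) → cum 269
  km 36 (D, w=40) → cum 309
Optimal location: km 28.

x = 28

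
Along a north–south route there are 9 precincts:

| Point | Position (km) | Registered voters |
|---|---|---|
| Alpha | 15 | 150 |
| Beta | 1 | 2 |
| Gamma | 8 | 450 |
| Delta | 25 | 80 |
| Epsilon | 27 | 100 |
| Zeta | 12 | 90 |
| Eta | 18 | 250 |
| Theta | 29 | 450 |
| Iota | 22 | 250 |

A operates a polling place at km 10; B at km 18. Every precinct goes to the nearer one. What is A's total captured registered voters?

542

The indifferent point is the midpoint (10+18)/2 = 14; precincts left of it (closer to A at 10) go to A, those right go to B.
  Beta at 1 (w=2) → A
  Gamma at 8 (w=450) → A
  Zeta at 12 (w=90) → A
  Alpha at 15 (w=150) → B
  Eta at 18 (w=250) → B
  Iota at 22 (w=250) → B
  Delta at 25 (w=80) → B
  Epsilon at 27 (w=100) → B
  Theta at 29 (w=450) → B
A captures 542; B captures 1280.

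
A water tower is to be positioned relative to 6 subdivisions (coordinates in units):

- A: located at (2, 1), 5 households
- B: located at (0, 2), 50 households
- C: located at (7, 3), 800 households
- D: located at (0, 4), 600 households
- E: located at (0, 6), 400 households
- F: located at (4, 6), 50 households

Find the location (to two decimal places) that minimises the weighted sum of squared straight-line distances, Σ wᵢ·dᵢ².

(3.05, 3.99)

The minimiser of Σwᵢ‖p−pᵢ‖² is the weighted centroid p* = (Σwᵢpᵢ)/(Σwᵢ).
Σwᵢ = 1905.
Σwᵢxᵢ = 5·2 + 50·0 + 800·7 + 600·0 + 400·0 + 50·4 = 5810.
Σwᵢyᵢ = 5·1 + 50·2 + 800·3 + 600·4 + 400·6 + 50·6 = 7605.
x* = 5810/1905 = 3.05, y* = 7605/1905 = 3.99.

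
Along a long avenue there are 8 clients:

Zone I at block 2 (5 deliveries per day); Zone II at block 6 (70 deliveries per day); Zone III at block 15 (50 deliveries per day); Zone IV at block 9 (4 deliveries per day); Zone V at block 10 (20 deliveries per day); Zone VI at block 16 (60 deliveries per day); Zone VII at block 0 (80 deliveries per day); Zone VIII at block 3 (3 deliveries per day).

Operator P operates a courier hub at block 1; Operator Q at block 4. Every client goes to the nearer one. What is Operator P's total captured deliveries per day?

The indifferent point is the midpoint (1+4)/2 = 2.5; clients left of it (closer to Operator P at 1) go to Operator P, those right go to Operator Q.
  Zone VII at 0 (w=80) → Operator P
  Zone I at 2 (w=5) → Operator P
  Zone VIII at 3 (w=3) → Operator Q
  Zone II at 6 (w=70) → Operator Q
  Zone IV at 9 (w=4) → Operator Q
  Zone V at 10 (w=20) → Operator Q
  Zone III at 15 (w=50) → Operator Q
  Zone VI at 16 (w=60) → Operator Q
Operator P captures 85; Operator Q captures 207.

85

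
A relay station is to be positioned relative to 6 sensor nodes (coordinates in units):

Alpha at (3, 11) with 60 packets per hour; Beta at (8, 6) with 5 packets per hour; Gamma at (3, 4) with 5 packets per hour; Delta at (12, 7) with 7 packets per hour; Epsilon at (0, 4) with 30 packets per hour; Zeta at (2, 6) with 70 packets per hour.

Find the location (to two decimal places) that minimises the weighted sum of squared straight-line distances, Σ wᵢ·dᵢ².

The minimiser of Σwᵢ‖p−pᵢ‖² is the weighted centroid p* = (Σwᵢpᵢ)/(Σwᵢ).
Σwᵢ = 177.
Σwᵢxᵢ = 60·3 + 5·8 + 5·3 + 7·12 + 30·0 + 70·2 = 459.
Σwᵢyᵢ = 60·11 + 5·6 + 5·4 + 7·7 + 30·4 + 70·6 = 1299.
x* = 459/177 = 2.59, y* = 1299/177 = 7.34.

(2.59, 7.34)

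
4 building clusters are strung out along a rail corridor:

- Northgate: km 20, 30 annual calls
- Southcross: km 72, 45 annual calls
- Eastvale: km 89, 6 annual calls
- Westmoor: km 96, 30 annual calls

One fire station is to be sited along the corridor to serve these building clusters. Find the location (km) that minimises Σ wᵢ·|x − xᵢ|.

x = 72

For a sum of weighted absolute distances on a line, the optimum is the weighted median (not the mean). Total weight W = 111; half-weight = 55.5.
Sort by position and accumulate weight:
  km 20 (Northgate, w=30) → cum 30
  km 72 (Southcross, w=45) → cum 75  ≥ 55.5 → median here
  km 89 (Eastvale, w=6) → cum 81
  km 96 (Westmoor, w=30) → cum 111
Optimal location: km 72.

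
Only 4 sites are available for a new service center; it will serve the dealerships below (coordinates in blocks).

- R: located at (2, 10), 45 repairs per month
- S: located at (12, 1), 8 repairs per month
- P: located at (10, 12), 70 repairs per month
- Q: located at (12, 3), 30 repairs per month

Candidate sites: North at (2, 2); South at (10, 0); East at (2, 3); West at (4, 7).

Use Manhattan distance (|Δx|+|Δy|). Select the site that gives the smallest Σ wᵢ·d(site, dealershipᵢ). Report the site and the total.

West, total 1467 blocks

Total weighted distance at each candidate:
  North (2, 2): total = 2038
  South (10, 0): total = 1824
  East (2, 3): total = 1901
  West (4, 7): total = 1467
Minimum is at West with total 1467 blocks.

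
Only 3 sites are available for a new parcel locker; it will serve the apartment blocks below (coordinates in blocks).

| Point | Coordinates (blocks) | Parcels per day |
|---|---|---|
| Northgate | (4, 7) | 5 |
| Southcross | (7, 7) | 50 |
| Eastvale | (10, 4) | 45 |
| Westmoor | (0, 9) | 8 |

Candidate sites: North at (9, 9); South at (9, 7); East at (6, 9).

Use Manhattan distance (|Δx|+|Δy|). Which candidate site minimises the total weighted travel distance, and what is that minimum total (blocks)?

Total weighted distance at each candidate:
  North (9, 9): total = 577
  South (9, 7): total = 393
  East (6, 9): total = 623
Minimum is at South with total 393 blocks.

South, total 393 blocks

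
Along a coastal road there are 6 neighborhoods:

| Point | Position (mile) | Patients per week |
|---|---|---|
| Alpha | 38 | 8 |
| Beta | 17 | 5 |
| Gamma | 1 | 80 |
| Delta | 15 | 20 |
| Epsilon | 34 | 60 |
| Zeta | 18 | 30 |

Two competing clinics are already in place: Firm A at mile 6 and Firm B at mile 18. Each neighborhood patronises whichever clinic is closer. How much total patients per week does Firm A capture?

The indifferent point is the midpoint (6+18)/2 = 12; neighborhoods left of it (closer to Firm A at 6) go to Firm A, those right go to Firm B.
  Gamma at 1 (w=80) → Firm A
  Delta at 15 (w=20) → Firm B
  Beta at 17 (w=5) → Firm B
  Zeta at 18 (w=30) → Firm B
  Epsilon at 34 (w=60) → Firm B
  Alpha at 38 (w=8) → Firm B
Firm A captures 80; Firm B captures 123.

80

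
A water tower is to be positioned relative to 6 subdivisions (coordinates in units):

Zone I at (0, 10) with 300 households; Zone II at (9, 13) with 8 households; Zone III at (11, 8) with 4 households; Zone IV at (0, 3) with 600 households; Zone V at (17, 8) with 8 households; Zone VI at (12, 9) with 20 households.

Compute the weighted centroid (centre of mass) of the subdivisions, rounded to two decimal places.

(0.52, 5.51)

The minimiser of Σwᵢ‖p−pᵢ‖² is the weighted centroid p* = (Σwᵢpᵢ)/(Σwᵢ).
Σwᵢ = 940.
Σwᵢxᵢ = 300·0 + 8·9 + 4·11 + 600·0 + 8·17 + 20·12 = 492.
Σwᵢyᵢ = 300·10 + 8·13 + 4·8 + 600·3 + 8·8 + 20·9 = 5180.
x* = 492/940 = 0.52, y* = 5180/940 = 5.51.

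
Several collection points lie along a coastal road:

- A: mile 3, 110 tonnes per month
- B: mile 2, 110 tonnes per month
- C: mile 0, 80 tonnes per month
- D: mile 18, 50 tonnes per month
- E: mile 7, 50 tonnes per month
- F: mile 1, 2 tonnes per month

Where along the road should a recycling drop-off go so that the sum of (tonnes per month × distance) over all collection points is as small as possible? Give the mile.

For a sum of weighted absolute distances on a line, the optimum is the weighted median (not the mean). Total weight W = 402; half-weight = 201.
Sort by position and accumulate weight:
  mile 0 (C, w=80) → cum 80
  mile 1 (F, w=2) → cum 82
  mile 2 (B, w=110) → cum 192
  mile 3 (A, w=110) → cum 302  ≥ 201 → median here
  mile 7 (E, w=50) → cum 352
  mile 18 (D, w=50) → cum 402
Optimal location: mile 3.

x = 3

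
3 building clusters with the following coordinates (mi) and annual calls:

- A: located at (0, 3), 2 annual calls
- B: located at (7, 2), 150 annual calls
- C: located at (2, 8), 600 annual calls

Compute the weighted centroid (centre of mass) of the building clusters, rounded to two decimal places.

(2.99, 6.79)

The minimiser of Σwᵢ‖p−pᵢ‖² is the weighted centroid p* = (Σwᵢpᵢ)/(Σwᵢ).
Σwᵢ = 752.
Σwᵢxᵢ = 2·0 + 150·7 + 600·2 = 2250.
Σwᵢyᵢ = 2·3 + 150·2 + 600·8 = 5106.
x* = 2250/752 = 2.99, y* = 5106/752 = 6.79.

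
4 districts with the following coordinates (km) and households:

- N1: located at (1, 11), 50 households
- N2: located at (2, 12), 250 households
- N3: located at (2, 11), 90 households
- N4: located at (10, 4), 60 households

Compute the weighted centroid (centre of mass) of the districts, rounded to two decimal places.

(2.96, 10.62)

The minimiser of Σwᵢ‖p−pᵢ‖² is the weighted centroid p* = (Σwᵢpᵢ)/(Σwᵢ).
Σwᵢ = 450.
Σwᵢxᵢ = 50·1 + 250·2 + 90·2 + 60·10 = 1330.
Σwᵢyᵢ = 50·11 + 250·12 + 90·11 + 60·4 = 4780.
x* = 1330/450 = 2.96, y* = 4780/450 = 10.62.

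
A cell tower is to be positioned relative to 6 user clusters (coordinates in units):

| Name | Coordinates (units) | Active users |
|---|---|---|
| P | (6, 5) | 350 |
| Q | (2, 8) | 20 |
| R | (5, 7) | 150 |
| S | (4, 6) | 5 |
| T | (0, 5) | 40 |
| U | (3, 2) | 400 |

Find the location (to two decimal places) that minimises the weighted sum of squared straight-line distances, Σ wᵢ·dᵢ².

(4.26, 4.13)

The minimiser of Σwᵢ‖p−pᵢ‖² is the weighted centroid p* = (Σwᵢpᵢ)/(Σwᵢ).
Σwᵢ = 965.
Σwᵢxᵢ = 350·6 + 20·2 + 150·5 + 5·4 + 40·0 + 400·3 = 4110.
Σwᵢyᵢ = 350·5 + 20·8 + 150·7 + 5·6 + 40·5 + 400·2 = 3990.
x* = 4110/965 = 4.26, y* = 3990/965 = 4.13.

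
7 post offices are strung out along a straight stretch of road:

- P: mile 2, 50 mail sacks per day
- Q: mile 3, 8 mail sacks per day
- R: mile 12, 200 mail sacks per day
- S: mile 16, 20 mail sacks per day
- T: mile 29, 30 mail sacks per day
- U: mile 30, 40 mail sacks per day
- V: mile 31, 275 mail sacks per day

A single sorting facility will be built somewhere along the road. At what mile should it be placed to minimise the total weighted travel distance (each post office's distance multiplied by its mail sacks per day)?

For a sum of weighted absolute distances on a line, the optimum is the weighted median (not the mean). Total weight W = 623; half-weight = 311.5.
Sort by position and accumulate weight:
  mile 2 (P, w=50) → cum 50
  mile 3 (Q, w=8) → cum 58
  mile 12 (R, w=200) → cum 258
  mile 16 (S, w=20) → cum 278
  mile 29 (T, w=30) → cum 308
  mile 30 (U, w=40) → cum 348  ≥ 311.5 → median here
  mile 31 (V, w=275) → cum 623
Optimal location: mile 30.

x = 30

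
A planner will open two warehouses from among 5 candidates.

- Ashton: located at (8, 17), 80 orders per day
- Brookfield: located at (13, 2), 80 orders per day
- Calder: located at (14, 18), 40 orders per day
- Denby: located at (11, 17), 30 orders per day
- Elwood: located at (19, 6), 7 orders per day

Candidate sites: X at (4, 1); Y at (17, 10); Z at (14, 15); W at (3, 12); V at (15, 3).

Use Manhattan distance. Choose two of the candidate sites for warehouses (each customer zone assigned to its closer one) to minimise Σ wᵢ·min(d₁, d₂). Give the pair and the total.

{Z, V}, total 1199

Evaluate every pair (each demand assigned to the nearer of the two):
  {Z, V}: total = 1199
  {X, Z}: total = 1808
  {Y, Z}: total = 1912
  {W, V}: total = 2119
  {Z, W}: total = 2128
  {Y, V}: total = 2392
  {Y, W}: total = 2632
  {X, W}: total = 2810
  {X, Y}: total = 2952
  {X, V}: total = 3069
Best pair: {Z, V} with total 1199.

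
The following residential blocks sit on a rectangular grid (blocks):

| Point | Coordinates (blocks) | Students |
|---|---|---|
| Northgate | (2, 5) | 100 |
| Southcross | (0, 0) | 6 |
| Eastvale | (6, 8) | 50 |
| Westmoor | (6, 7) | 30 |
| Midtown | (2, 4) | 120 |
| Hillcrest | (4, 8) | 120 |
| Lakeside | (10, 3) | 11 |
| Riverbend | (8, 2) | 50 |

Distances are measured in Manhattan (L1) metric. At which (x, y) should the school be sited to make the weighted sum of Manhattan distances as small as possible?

(4, 5)

Manhattan distance separates: Σwᵢ(|x−xᵢ|+|y−yᵢ|) = Σwᵢ|x−xᵢ| + Σwᵢ|y−yᵢ|, so x and y are optimised independently as 1-D weighted medians.
Total weight W = 487; half = 243.5.
x-coordinate, sorted with cumulative weight:
  x=0 (Southcross, w=6) cum 6
  x=2 (Northgate, w=100) cum 106
  x=2 (Midtown, w=120) cum 226
  x=4 (Hillcrest, w=120) cum 346  ← median
  x=6 (Eastvale, w=50) cum 396
  x=6 (Westmoor, w=30) cum 426
  x=8 (Riverbend, w=50) cum 476
  x=10 (Lakeside, w=11) cum 487
⇒ x* = 4
y-coordinate, sorted with cumulative weight:
  y=0 (Southcross, w=6) cum 6
  y=2 (Riverbend, w=50) cum 56
  y=3 (Lakeside, w=11) cum 67
  y=4 (Midtown, w=120) cum 187
  y=5 (Northgate, w=100) cum 287  ← median
  y=7 (Westmoor, w=30) cum 317
  y=8 (Eastvale, w=50) cum 367
  y=8 (Hillcrest, w=120) cum 487
⇒ y* = 5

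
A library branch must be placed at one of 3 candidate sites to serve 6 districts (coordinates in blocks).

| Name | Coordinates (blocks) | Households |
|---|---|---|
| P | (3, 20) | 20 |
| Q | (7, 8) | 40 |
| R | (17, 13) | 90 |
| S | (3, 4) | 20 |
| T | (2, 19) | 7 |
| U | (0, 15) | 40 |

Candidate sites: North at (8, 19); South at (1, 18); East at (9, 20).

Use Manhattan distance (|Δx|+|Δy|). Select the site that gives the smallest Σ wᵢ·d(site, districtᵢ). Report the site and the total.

Total weighted distance at each candidate:
  North (8, 19): total = 2872
  South (1, 18): total = 3104
  East (9, 20): total = 3086
Minimum is at North with total 2872 blocks.

North, total 2872 blocks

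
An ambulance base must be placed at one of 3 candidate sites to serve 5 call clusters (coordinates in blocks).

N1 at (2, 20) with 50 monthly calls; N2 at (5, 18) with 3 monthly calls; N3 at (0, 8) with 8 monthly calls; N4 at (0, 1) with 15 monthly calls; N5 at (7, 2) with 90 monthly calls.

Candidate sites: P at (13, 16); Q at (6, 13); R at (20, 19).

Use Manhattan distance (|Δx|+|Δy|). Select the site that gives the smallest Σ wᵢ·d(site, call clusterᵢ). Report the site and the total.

Q, total 2006 blocks

Total weighted distance at each candidate:
  P (13, 16): total = 3168
  Q (6, 13): total = 2006
  R (20, 19): total = 4516
Minimum is at Q with total 2006 blocks.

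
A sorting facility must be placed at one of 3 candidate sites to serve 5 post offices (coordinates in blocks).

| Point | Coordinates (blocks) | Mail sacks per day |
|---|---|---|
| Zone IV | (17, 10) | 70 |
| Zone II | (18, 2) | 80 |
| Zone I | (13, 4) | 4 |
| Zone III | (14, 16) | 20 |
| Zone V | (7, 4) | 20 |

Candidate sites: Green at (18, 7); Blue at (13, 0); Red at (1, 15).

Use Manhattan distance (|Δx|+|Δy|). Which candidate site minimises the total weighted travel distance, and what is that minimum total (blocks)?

Total weighted distance at each candidate:
  Green (18, 7): total = 1252
  Blue (13, 0): total = 2096
  Red (1, 15): total = 4582
Minimum is at Green with total 1252 blocks.

Green, total 1252 blocks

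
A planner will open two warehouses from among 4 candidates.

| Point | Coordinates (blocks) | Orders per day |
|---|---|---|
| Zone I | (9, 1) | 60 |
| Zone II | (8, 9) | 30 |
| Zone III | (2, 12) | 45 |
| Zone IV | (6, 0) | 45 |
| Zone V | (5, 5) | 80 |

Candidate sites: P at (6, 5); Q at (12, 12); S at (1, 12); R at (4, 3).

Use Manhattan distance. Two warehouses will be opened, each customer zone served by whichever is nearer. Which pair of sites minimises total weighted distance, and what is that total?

Evaluate every pair (each demand assigned to the nearer of the two):
  {P, S}: total = 950
  {S, R}: total = 1230
  {P, Q}: total = 1355
  {P, R}: total = 1400
  {Q, R}: total = 1545
  {Q, S}: total = 2740
Best pair: {P, S} with total 950.

{P, S}, total 950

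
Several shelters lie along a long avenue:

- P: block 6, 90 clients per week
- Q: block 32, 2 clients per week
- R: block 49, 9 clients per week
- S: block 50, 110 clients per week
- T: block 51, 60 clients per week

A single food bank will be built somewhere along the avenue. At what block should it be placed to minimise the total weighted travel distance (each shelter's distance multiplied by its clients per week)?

x = 50

For a sum of weighted absolute distances on a line, the optimum is the weighted median (not the mean). Total weight W = 271; half-weight = 135.5.
Sort by position and accumulate weight:
  block 6 (P, w=90) → cum 90
  block 32 (Q, w=2) → cum 92
  block 49 (R, w=9) → cum 101
  block 50 (S, w=110) → cum 211  ≥ 135.5 → median here
  block 51 (T, w=60) → cum 271
Optimal location: block 50.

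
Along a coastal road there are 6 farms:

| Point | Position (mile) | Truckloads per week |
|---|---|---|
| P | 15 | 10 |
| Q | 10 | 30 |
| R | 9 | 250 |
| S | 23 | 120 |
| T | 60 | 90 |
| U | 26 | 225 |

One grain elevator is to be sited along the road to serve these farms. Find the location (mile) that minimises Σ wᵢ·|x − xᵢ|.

For a sum of weighted absolute distances on a line, the optimum is the weighted median (not the mean). Total weight W = 725; half-weight = 362.5.
Sort by position and accumulate weight:
  mile 9 (R, w=250) → cum 250
  mile 10 (Q, w=30) → cum 280
  mile 15 (P, w=10) → cum 290
  mile 23 (S, w=120) → cum 410  ≥ 362.5 → median here
  mile 26 (U, w=225) → cum 635
  mile 60 (T, w=90) → cum 725
Optimal location: mile 23.

x = 23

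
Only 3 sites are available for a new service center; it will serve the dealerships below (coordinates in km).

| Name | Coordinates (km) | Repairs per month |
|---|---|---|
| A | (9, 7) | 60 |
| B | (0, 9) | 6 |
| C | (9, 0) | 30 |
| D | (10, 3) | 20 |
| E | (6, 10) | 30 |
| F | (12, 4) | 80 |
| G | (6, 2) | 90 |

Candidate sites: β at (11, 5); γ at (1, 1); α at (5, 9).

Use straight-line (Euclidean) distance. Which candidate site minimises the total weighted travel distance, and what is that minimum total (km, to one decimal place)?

Total weighted distance at each candidate:
  β (11, 5): total = 1296.3
  γ (1, 1): total = 2754.6
  α (5, 9): total = 2117.0
Minimum is at β with total 1296.3 km.

β, total 1296.3 km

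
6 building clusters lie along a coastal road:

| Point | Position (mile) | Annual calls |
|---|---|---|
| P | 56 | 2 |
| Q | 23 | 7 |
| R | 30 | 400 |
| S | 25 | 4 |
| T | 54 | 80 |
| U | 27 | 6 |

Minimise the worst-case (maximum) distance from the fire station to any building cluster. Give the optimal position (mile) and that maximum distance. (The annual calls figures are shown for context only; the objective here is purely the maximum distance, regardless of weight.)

location 39.5, max distance 16.5

The 1-center on a line is the midpoint of the two extreme points: leftmost at 23, rightmost at 56.
Optimal location = (23 + 56)/2 = 39.5; maximum distance = (56 − 23)/2 = 16.5.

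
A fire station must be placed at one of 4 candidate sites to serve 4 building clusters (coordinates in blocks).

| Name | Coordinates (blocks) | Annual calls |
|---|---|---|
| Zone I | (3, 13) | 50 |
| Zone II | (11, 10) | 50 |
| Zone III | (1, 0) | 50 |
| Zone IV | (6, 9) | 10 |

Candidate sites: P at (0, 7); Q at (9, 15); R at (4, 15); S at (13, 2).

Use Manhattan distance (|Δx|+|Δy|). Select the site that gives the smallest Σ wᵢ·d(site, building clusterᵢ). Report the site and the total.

Total weighted distance at each candidate:
  P (0, 7): total = 1630
  Q (9, 15): total = 1990
  R (4, 15): total = 1730
  S (13, 2): total = 2390
Minimum is at P with total 1630 blocks.

P, total 1630 blocks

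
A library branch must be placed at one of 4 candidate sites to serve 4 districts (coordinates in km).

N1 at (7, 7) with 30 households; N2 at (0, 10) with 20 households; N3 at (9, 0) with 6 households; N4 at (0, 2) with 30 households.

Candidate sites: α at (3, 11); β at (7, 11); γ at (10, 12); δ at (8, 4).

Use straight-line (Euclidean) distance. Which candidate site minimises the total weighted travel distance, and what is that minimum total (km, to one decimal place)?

δ, total 567.0 km

Total weighted distance at each candidate:
  α (3, 11): total = 592.7
  β (7, 11): total = 670.6
  γ (10, 12): total = 875.4
  δ (8, 4): total = 567.0
Minimum is at δ with total 567.0 km.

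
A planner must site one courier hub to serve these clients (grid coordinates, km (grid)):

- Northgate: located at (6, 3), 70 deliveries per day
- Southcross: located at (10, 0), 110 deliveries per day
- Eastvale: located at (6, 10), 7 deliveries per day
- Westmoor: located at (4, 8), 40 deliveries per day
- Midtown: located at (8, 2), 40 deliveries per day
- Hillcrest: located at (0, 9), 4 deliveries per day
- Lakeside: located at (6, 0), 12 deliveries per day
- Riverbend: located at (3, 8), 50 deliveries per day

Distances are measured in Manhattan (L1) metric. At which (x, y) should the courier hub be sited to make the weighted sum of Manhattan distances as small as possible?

(6, 3)

Manhattan distance separates: Σwᵢ(|x−xᵢ|+|y−yᵢ|) = Σwᵢ|x−xᵢ| + Σwᵢ|y−yᵢ|, so x and y are optimised independently as 1-D weighted medians.
Total weight W = 333; half = 166.5.
x-coordinate, sorted with cumulative weight:
  x=0 (Hillcrest, w=4) cum 4
  x=3 (Riverbend, w=50) cum 54
  x=4 (Westmoor, w=40) cum 94
  x=6 (Northgate, w=70) cum 164
  x=6 (Eastvale, w=7) cum 171  ← median
  x=6 (Lakeside, w=12) cum 183
  x=8 (Midtown, w=40) cum 223
  x=10 (Southcross, w=110) cum 333
⇒ x* = 6
y-coordinate, sorted with cumulative weight:
  y=0 (Southcross, w=110) cum 110
  y=0 (Lakeside, w=12) cum 122
  y=2 (Midtown, w=40) cum 162
  y=3 (Northgate, w=70) cum 232  ← median
  y=8 (Westmoor, w=40) cum 272
  y=8 (Riverbend, w=50) cum 322
  y=9 (Hillcrest, w=4) cum 326
  y=10 (Eastvale, w=7) cum 333
⇒ y* = 3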